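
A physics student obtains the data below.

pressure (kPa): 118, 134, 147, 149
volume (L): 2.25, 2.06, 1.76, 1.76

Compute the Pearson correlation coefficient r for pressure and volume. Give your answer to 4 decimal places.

n = 4, Σx = 548, Σy = 7.83, Σxy = 1062.5, Σx² = 75690, Σy² = 15.5013
Sxx = Σx² − (Σx)²/n = 75690 − 75076 = 614
Sxy = Σxy − (Σx)(Σy)/n = 1062.5 − 1072.71 = -10.21
Syy = Σy² − (Σy)²/n = 15.5013 − 15.327225 = 0.174075
r = Sxy/√(Sxx·Syy) = -10.21/√(106.88205) = -10.21/10.338378 = -0.987582

-0.9876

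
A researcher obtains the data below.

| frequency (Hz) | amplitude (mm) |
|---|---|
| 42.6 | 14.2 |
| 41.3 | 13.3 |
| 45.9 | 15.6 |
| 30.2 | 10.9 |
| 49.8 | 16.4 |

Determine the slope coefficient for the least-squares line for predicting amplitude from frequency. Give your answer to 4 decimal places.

0.2876

n = 5, Σx = 209.8, Σy = 70.4, Σxy = 3016.15, Σx² = 9019.34
Sxx = Σx² − (Σx)²/n = 9019.34 − 8803.208 = 216.132
Sxy = Σxy − (Σx)(Σy)/n = 3016.15 − 2953.984 = 62.166
b = Sxy/Sxx = 62.166/216.132 = 0.287630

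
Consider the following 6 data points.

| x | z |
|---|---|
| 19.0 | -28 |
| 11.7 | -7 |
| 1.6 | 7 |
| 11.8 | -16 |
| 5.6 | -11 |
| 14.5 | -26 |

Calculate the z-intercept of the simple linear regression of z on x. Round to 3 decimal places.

6.506

n = 6, Σx = 64.2, Σy = -81, Σxy = -1230.1, Σx² = 881.3
Sxx = Σx² − (Σx)²/n = 881.3 − 686.94 = 194.36
Sxy = Σxy − (Σx)(Σy)/n = -1230.1 − (-866.7) = -363.4
b = Sxy/Sxx = -363.4/194.36 = -1.869726
a = ȳ − b·x̄ = -13.5 − (-1.869726)·10.7 = 6.506071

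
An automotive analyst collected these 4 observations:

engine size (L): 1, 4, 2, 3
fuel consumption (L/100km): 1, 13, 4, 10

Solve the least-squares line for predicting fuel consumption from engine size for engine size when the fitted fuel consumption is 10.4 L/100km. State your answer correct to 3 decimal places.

3.310

n = 4, Σx = 10, Σy = 28, Σxy = 91, Σx² = 30
Sxx = Σx² − (Σx)²/n = 30 − 25 = 5
Sxy = Σxy − (Σx)(Σy)/n = 91 − 70 = 21
b = Sxy/Sxx = 21/5 = 4.2
a = ȳ − b·x̄ = 7 − 4.2·2.5 = -3.5
Set a + b·x = 10.4: x = (10.4 − (-3.5)) / 4.2 = 3.309524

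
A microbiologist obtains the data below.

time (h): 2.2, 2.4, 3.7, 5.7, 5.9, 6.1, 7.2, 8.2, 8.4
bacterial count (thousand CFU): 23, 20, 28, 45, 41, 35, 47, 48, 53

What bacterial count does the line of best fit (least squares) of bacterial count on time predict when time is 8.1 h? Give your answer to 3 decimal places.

50.346

n = 9, Σx = 49.8, Σy = 340, Σxy = 2091.3, Σx² = 318.44
Sxx = Σx² − (Σx)²/n = 318.44 − 275.56 = 42.88
Sxy = Σxy − (Σx)(Σy)/n = 2091.3 − 1881.333333 = 209.966667
b = Sxy/Sxx = 209.966667/42.88 = 4.896611
a = ȳ − b·x̄ = 37.777778 − 4.896611·5.533333 = 10.683199
ŷ(8.1) = a + b·8.1 = 10.683199 + 4.896611·8.1 = 50.345745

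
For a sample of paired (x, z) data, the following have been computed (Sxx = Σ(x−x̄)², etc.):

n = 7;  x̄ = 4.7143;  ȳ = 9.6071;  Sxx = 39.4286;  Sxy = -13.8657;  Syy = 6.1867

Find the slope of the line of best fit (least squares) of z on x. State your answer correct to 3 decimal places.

-0.352

b = Sxy/Sxx = -13.8657/39.4286 = -0.351666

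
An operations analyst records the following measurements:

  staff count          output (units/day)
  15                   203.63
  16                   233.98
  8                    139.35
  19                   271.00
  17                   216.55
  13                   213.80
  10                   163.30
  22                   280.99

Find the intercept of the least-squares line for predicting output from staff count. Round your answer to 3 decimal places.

n = 8, Σx = 120, Σy = 1722.6, Σxy = 27337.46, Σx² = 1948
Sxx = Σx² − (Σx)²/n = 1948 − 1800 = 148
Sxy = Σxy − (Σx)(Σy)/n = 27337.46 − 25839 = 1498.46
b = Sxy/Sxx = 1498.46/148 = 10.124730
a = ȳ − b·x̄ = 215.325 − 10.124730·15 = 63.454054

63.454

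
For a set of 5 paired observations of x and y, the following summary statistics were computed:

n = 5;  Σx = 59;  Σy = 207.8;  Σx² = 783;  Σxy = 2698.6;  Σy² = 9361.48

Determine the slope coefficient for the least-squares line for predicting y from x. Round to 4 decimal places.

2.8406

Sxx = Σx² − (Σx)²/n = 783 − 696.2 = 86.8
Sxy = Σxy − (Σx)(Σy)/n = 2698.6 − 2452.04 = 246.56
b = Sxy/Sxx = 246.56/86.8 = 2.840553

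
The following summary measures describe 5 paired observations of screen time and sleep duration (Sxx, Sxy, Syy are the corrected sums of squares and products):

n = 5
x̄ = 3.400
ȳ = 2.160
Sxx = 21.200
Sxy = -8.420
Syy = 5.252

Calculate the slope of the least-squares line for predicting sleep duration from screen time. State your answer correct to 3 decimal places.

b = Sxy/Sxx = -8.42/21.2 = -0.397170

-0.397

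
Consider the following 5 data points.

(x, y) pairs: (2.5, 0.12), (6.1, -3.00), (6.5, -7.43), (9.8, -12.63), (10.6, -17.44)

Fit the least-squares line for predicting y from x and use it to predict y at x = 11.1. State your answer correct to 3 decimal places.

-16.467

n = 5, Σx = 35.5, Σy = -40.38, Σxy = -374.933, Σx² = 294.11
Sxx = Σx² − (Σx)²/n = 294.11 − 252.05 = 42.06
Sxy = Σxy − (Σx)(Σy)/n = -374.933 − (-286.698) = -88.235
b = Sxy/Sxx = -88.235/42.06 = -2.097836
a = ȳ − b·x̄ = -8.076 − (-2.097836)·7.1 = 6.818639
ŷ(11.1) = a + b·11.1 = 6.818639 + (-2.097836)·11.1 = -16.467346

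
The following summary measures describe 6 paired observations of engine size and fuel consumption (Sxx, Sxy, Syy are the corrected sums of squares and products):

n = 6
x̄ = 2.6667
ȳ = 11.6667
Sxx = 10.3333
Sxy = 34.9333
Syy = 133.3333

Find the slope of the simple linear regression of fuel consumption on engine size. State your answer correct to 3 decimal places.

3.381

b = Sxy/Sxx = 34.9333/10.3333 = 3.380653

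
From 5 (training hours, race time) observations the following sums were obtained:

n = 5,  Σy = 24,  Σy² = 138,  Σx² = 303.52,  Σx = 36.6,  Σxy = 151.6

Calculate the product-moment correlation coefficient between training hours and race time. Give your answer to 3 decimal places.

-0.845

Sxx = Σx² − (Σx)²/n = 303.52 − 267.912 = 35.608
Sxy = Σxy − (Σx)(Σy)/n = 151.6 − 175.68 = -24.08
Syy = Σy² − (Σy)²/n = 138 − 115.2 = 22.8
r = Sxy/√(Sxx·Syy) = -24.08/√(811.8624) = -24.08/28.493199 = -0.845114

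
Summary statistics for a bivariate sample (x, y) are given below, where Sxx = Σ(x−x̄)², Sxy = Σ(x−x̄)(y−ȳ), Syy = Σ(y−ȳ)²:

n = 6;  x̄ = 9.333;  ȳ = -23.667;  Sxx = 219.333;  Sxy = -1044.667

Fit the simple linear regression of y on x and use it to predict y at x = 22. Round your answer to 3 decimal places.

b = Sxy/Sxx = -1044.667/219.333 = -4.762927
a = ȳ − b·x̄ = -23.667 − (-4.762927)·9.333 = 20.785395
ŷ(22) = a + b·22 = 20.785395 + (-4.762927)·22 = -83.998992

-83.999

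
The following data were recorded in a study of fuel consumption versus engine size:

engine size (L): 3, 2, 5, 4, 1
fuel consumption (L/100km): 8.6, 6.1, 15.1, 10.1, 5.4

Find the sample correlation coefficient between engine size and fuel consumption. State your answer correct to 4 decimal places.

n = 5, Σx = 15, Σy = 45.3, Σxy = 159.3, Σx² = 55, Σy² = 470.35
Sxx = Σx² − (Σx)²/n = 55 − 45 = 10
Sxy = Σxy − (Σx)(Σy)/n = 159.3 − 135.9 = 23.4
Syy = Σy² − (Σy)²/n = 470.35 − 410.418 = 59.932
r = Sxy/√(Sxx·Syy) = 23.4/√(599.32) = 23.4/24.481013 = 0.955843

0.9558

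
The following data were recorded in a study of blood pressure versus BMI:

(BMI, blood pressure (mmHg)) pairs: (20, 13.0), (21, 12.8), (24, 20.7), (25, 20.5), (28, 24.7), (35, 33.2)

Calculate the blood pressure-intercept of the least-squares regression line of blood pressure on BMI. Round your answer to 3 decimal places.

n = 6, Σx = 153, Σy = 124.9, Σxy = 3391.7, Σx² = 4051
Sxx = Σx² − (Σx)²/n = 4051 − 3901.5 = 149.5
Sxy = Σxy − (Σx)(Σy)/n = 3391.7 − 3184.95 = 206.75
b = Sxy/Sxx = 206.75/149.5 = 1.382943
a = ȳ − b·x̄ = 20.816667 − 1.382943·25.5 = -14.448384

-14.448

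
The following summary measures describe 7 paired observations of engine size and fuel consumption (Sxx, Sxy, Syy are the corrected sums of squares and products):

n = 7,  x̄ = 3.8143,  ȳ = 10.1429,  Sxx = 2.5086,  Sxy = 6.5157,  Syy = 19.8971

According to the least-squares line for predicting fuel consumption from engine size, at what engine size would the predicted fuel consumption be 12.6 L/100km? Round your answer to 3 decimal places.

b = Sxy/Sxx = 6.5157/2.5086 = 2.597345
a = ȳ − b·x̄ = 10.1429 − 2.597345·3.8143 = 0.235846
Set a + b·x = 12.6: x = (12.6 − 0.235846) / 2.597345 = 4.760304

4.760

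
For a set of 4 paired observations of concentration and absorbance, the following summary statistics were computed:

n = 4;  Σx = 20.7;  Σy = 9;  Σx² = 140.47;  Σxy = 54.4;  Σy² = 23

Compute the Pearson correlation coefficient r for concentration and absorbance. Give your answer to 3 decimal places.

0.817

Sxx = Σx² − (Σx)²/n = 140.47 − 107.1225 = 33.3475
Sxy = Σxy − (Σx)(Σy)/n = 54.4 − 46.575 = 7.825
Syy = Σy² − (Σy)²/n = 23 − 20.25 = 2.75
r = Sxy/√(Sxx·Syy) = 7.825/√(91.705625) = 7.825/9.576305 = 0.817121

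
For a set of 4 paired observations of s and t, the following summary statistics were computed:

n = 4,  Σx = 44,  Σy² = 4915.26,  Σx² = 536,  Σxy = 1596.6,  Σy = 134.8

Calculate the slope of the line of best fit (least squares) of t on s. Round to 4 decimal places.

2.1885

Sxx = Σx² − (Σx)²/n = 536 − 484 = 52
Sxy = Σxy − (Σx)(Σy)/n = 1596.6 − 1482.8 = 113.8
b = Sxy/Sxx = 113.8/52 = 2.188462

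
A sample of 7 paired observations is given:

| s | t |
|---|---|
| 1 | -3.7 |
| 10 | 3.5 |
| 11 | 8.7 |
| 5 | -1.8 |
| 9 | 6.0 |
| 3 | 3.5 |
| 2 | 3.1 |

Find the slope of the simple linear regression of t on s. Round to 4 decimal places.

n = 7, Σx = 41, Σy = 19.3, Σxy = 188.7, Σx² = 341
Sxx = Σx² − (Σx)²/n = 341 − 240.142857 = 100.857143
Sxy = Σxy − (Σx)(Σy)/n = 188.7 − 113.042857 = 75.657143
b = Sxy/Sxx = 75.657143/100.857143 = 0.750142

0.7501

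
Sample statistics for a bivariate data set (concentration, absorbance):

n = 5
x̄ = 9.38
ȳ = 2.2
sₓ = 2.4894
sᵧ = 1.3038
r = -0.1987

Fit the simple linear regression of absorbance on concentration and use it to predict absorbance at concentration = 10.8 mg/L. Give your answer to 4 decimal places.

2.0522

b = r · sᵧ/sₓ = -0.1987 · 1.3038/2.4894 = -0.104067
a = ȳ − b·x̄ = 2.2 − (-0.104067)·9.38 = 3.176151
ŷ(10.8) = a + b·10.8 = 3.176151 + (-0.104067)·10.8 = 2.052224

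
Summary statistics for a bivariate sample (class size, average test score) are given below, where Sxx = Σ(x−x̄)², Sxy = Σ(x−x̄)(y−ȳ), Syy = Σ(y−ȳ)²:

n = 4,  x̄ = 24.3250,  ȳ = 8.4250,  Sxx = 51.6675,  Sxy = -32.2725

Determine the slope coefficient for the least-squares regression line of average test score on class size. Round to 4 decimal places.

b = Sxy/Sxx = -32.2725/51.6675 = -0.624619

-0.6246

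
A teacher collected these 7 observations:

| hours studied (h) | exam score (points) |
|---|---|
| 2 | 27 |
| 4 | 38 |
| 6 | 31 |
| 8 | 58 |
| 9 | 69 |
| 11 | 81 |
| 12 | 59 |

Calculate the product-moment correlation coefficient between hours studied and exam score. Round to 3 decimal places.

0.854

n = 7, Σx = 52, Σy = 363, Σxy = 3076, Σx² = 466, Σy² = 21301
Sxx = Σx² − (Σx)²/n = 466 − 386.285714 = 79.714286
Sxy = Σxy − (Σx)(Σy)/n = 3076 − 2696.571429 = 379.428571
Syy = Σy² − (Σy)²/n = 21301 − 18824.142857 = 2476.857143
r = Sxy/√(Sxx·Syy) = 379.428571/√(197440.897959) = 379.428571/444.343221 = 0.853909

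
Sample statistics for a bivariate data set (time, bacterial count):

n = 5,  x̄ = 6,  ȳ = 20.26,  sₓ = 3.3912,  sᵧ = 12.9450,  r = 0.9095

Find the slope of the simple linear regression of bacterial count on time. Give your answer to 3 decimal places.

b = r · sᵧ/sₓ = 0.9095 · 12.945/3.3912 = 3.471773

3.472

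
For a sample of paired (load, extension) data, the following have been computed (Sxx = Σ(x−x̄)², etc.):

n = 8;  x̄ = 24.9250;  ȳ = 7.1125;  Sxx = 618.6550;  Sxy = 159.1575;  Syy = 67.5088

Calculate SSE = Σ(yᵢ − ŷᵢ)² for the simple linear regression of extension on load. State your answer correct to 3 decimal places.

b = Sxy/Sxx = 159.1575/618.655 = 0.257264
SSE = Syy − b·Sxy = 67.5088 − 0.257264·159.1575 = 26.563346

26.563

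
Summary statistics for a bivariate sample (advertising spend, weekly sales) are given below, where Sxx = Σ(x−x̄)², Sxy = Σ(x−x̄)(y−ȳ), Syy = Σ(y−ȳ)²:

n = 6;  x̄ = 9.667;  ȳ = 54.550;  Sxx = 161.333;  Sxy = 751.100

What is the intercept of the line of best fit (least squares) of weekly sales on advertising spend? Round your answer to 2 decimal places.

9.54

b = Sxy/Sxx = 751.1/161.333 = 4.655588
a = ȳ − b·x̄ = 54.55 − 4.655588·9.667 = 9.544430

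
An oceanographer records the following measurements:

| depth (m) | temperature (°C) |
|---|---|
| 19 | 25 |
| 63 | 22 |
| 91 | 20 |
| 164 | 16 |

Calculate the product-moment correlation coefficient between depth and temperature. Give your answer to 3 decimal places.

-0.998

n = 4, Σx = 337, Σy = 83, Σxy = 6305, Σx² = 39507, Σy² = 1765
Sxx = Σx² − (Σx)²/n = 39507 − 28392.25 = 11114.75
Sxy = Σxy − (Σx)(Σy)/n = 6305 − 6992.75 = -687.75
Syy = Σy² − (Σy)²/n = 1765 − 1722.25 = 42.75
r = Sxy/√(Sxx·Syy) = -687.75/√(475155.5625) = -687.75/689.315285 = -0.997729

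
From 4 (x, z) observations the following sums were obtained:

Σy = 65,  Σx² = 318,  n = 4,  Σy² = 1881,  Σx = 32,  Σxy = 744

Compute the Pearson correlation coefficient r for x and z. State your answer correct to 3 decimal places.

Sxx = Σx² − (Σx)²/n = 318 − 256 = 62
Sxy = Σxy − (Σx)(Σy)/n = 744 − 520 = 224
Syy = Σy² − (Σy)²/n = 1881 − 1056.25 = 824.75
r = Sxy/√(Sxx·Syy) = 224/√(51134.5) = 224/226.129388 = 0.990583

0.991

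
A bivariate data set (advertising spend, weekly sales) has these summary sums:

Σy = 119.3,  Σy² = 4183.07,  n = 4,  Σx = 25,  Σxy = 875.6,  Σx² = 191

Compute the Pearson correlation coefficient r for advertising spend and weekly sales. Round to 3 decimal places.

0.882

Sxx = Σx² − (Σx)²/n = 191 − 156.25 = 34.75
Sxy = Σxy − (Σx)(Σy)/n = 875.6 − 745.625 = 129.975
Syy = Σy² − (Σy)²/n = 4183.07 − 3558.1225 = 624.9475
r = Sxy/√(Sxx·Syy) = 129.975/√(21716.925625) = 129.975/147.366637 = 0.881984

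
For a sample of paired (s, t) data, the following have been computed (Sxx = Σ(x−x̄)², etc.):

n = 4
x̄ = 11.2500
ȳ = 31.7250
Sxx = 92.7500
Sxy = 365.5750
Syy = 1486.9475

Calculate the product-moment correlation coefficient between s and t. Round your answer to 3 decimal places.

0.984

r = Sxy/√(Sxx·Syy) = 365.575/√(137914.380625) = 365.575/371.368255 = 0.984400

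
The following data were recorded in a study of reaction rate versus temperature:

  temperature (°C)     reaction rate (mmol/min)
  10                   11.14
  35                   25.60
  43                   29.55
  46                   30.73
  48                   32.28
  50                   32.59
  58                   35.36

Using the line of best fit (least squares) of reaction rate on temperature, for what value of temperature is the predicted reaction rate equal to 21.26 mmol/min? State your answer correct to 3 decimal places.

n = 7, Σx = 290, Σy = 197.25, Σxy = 8921.45, Σx² = 13458
Sxx = Σx² − (Σx)²/n = 13458 − 12014.285714 = 1443.714286
Sxy = Σxy − (Σx)(Σy)/n = 8921.45 − 8171.785714 = 749.664286
b = Sxy/Sxx = 749.664286/1443.714286 = 0.519261
a = ȳ − b·x̄ = 28.178571 − 0.519261·41.428571 = 6.666337
Set a + b·x = 21.26: x = (21.26 − 6.666337) / 0.519261 = 28.104687

28.105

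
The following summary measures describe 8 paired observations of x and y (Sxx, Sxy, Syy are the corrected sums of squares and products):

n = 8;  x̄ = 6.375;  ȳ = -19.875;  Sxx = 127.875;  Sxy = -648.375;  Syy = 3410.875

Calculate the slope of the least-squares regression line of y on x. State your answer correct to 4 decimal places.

b = Sxy/Sxx = -648.375/127.875 = -5.070381

-5.0704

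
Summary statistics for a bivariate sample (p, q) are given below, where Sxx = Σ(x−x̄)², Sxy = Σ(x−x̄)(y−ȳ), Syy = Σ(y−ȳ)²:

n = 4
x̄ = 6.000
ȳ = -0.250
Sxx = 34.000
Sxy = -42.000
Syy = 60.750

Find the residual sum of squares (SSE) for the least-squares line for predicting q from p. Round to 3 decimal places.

8.868

b = Sxy/Sxx = -42/34 = -1.235294
SSE = Syy − b·Sxy = 60.75 − (-1.235294)·(-42) = 8.867647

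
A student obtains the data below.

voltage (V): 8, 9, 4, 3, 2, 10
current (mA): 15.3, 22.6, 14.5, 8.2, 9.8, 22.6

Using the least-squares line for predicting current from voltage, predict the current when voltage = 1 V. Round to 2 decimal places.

7.22

n = 6, Σx = 36, Σy = 93, Σxy = 654, Σx² = 274
Sxx = Σx² − (Σx)²/n = 274 − 216 = 58
Sxy = Σxy − (Σx)(Σy)/n = 654 − 558 = 96
b = Sxy/Sxx = 96/58 = 1.655172
a = ȳ − b·x̄ = 15.5 − 1.655172·6 = 5.568966
ŷ(1) = a + b·1 = 5.568966 + 1.655172·1 = 7.224138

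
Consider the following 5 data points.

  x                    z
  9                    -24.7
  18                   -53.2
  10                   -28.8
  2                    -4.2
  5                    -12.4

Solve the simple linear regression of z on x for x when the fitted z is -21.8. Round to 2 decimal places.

7.87

n = 5, Σx = 44, Σy = -123.3, Σxy = -1538.3, Σx² = 534
Sxx = Σx² − (Σx)²/n = 534 − 387.2 = 146.8
Sxy = Σxy − (Σx)(Σy)/n = -1538.3 − (-1085.04) = -453.26
b = Sxy/Sxx = -453.26/146.8 = -3.087602
a = ȳ − b·x̄ = -24.66 − (-3.087602)·8.8 = 2.510899
Set a + b·x = -21.8: x = (-21.8 − 2.510899) / (-3.087602) = 7.873715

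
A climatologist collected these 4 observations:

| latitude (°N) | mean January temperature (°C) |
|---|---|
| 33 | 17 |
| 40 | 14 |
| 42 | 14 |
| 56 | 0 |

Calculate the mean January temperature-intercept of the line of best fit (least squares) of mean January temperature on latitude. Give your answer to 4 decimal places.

n = 4, Σx = 171, Σy = 45, Σxy = 1709, Σx² = 7589
Sxx = Σx² − (Σx)²/n = 7589 − 7310.25 = 278.75
Sxy = Σxy − (Σx)(Σy)/n = 1709 − 1923.75 = -214.75
b = Sxy/Sxx = -214.75/278.75 = -0.770404
a = ȳ − b·x̄ = 11.25 − (-0.770404)·42.75 = 44.184753

44.1848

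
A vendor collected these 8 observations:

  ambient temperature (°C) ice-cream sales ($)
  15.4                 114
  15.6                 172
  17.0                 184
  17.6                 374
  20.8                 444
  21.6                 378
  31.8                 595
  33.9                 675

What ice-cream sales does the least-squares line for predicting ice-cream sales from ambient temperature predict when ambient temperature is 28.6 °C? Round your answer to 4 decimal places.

547.0236

n = 8, Σx = 173.7, Σy = 2936, Σxy = 73352.7, Σx² = 4138.93
Sxx = Σx² − (Σx)²/n = 4138.93 − 3771.46125 = 367.46875
Sxy = Σxy − (Σx)(Σy)/n = 73352.7 − 63747.9 = 9604.8
b = Sxy/Sxx = 9604.8/367.46875 = 26.137733
a = ȳ − b·x̄ = 367 − 26.137733·21.7125 = -200.515523
ŷ(28.6) = a + b·28.6 = -200.515523 + 26.137733·28.6 = 547.023635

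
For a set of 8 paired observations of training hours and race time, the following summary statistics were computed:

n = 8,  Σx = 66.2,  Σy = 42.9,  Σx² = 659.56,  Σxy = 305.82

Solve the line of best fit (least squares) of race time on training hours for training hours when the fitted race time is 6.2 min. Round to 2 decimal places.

Sxx = Σx² − (Σx)²/n = 659.56 − 547.805 = 111.755
Sxy = Σxy − (Σx)(Σy)/n = 305.82 − 354.9975 = -49.1775
b = Sxy/Sxx = -49.1775/111.755 = -0.440047
a = ȳ − b·x̄ = 5.3625 − (-0.440047)·8.275 = 9.003892
Set a + b·x = 6.2: x = (6.2 − 9.003892) / (-0.440047) = 6.371796

6.37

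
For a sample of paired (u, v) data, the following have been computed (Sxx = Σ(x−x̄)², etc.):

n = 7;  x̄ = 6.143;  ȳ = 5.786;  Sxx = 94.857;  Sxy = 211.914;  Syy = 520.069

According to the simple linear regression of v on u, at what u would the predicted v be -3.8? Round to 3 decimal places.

1.852

b = Sxy/Sxx = 211.914/94.857 = 2.234036
a = ȳ − b·x̄ = 5.786 − 2.234036·6.143 = -7.937686
Set a + b·x = -3.8: x = (-3.8 − (-7.937686)) / 2.234036 = 1.852112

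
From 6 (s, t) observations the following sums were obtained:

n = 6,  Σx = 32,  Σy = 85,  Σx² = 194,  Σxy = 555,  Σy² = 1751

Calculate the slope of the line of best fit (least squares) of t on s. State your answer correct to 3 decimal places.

Sxx = Σx² − (Σx)²/n = 194 − 170.666667 = 23.333333
Sxy = Σxy − (Σx)(Σy)/n = 555 − 453.333333 = 101.666667
b = Sxy/Sxx = 101.666667/23.333333 = 4.357143

4.357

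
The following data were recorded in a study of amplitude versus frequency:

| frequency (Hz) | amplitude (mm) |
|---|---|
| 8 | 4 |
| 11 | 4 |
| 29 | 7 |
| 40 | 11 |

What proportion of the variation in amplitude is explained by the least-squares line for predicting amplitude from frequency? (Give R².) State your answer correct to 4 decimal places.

n = 4, Σx = 88, Σy = 26, Σxy = 719, Σx² = 2626, Σy² = 202
Sxx = Σx² − (Σx)²/n = 2626 − 1936 = 690
Sxy = Σxy − (Σx)(Σy)/n = 719 − 572 = 147
Syy = Σy² − (Σy)²/n = 202 − 169 = 33
R² = Sxy²/(Sxx·Syy) = (147)²/(690·33) = 0.949012

0.9490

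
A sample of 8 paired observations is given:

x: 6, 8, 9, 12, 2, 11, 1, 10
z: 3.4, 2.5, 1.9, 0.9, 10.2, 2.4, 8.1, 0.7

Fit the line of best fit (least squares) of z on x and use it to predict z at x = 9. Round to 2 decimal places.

n = 8, Σx = 59, Σy = 30.1, Σxy = 130.2, Σx² = 551
Sxx = Σx² − (Σx)²/n = 551 − 435.125 = 115.875
Sxy = Σxy − (Σx)(Σy)/n = 130.2 − 221.9875 = -91.7875
b = Sxy/Sxx = -91.7875/115.875 = -0.792125
a = ȳ − b·x̄ = 3.7625 − (-0.792125)·7.375 = 9.604423
ŷ(9) = a + b·9 = 9.604423 + (-0.792125)·9 = 2.475297

2.48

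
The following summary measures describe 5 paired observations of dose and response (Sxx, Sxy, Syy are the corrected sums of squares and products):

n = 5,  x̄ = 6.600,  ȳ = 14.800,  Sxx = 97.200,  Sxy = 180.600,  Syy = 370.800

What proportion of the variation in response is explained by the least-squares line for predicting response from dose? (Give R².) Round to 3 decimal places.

0.905

R² = Sxy²/(Sxx·Syy) = (180.6)²/(97.2·370.8) = 0.904960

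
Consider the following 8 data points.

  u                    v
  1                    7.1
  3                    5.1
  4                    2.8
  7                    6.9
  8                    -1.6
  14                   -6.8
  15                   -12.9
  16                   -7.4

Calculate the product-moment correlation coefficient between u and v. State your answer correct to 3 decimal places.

n = 8, Σx = 68, Σy = -6.8, Σxy = -338, Σx² = 816, Σy² = 401.84
Sxx = Σx² − (Σx)²/n = 816 − 578 = 238
Sxy = Σxy − (Σx)(Σy)/n = -338 − (-57.8) = -280.2
Syy = Σy² − (Σy)²/n = 401.84 − 5.78 = 396.06
r = Sxy/√(Sxx·Syy) = -280.2/√(94262.28) = -280.2/307.021628 = -0.912639

-0.913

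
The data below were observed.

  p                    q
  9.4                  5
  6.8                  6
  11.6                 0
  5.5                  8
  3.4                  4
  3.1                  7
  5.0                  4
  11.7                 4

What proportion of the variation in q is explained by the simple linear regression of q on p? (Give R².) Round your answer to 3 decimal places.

n = 8, Σx = 56.5, Σy = 38, Σxy = 233.9, Σx² = 482.47, Σy² = 222
Sxx = Σx² − (Σx)²/n = 482.47 − 399.03125 = 83.43875
Sxy = Σxy − (Σx)(Σy)/n = 233.9 − 268.375 = -34.475
Syy = Σy² − (Σy)²/n = 222 − 180.5 = 41.5
R² = Sxy²/(Sxx·Syy) = (-34.475)²/(83.43875·41.5) = 0.343236

0.343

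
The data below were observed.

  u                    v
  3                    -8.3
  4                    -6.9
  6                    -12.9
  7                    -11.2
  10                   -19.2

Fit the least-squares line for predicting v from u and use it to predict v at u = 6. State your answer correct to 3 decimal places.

n = 5, Σx = 30, Σy = -58.5, Σxy = -400.3, Σx² = 210
Sxx = Σx² − (Σx)²/n = 210 − 180 = 30
Sxy = Σxy − (Σx)(Σy)/n = -400.3 − (-351) = -49.3
b = Sxy/Sxx = -49.3/30 = -1.643333
a = ȳ − b·x̄ = -11.7 − (-1.643333)·6 = -1.84
ŷ(6) = a + b·6 = -1.84 + (-1.643333)·6 = -11.7

-11.700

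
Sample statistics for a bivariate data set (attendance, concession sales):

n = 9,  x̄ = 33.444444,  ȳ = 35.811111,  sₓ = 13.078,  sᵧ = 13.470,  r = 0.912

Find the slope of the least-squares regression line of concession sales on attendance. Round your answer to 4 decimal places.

0.9393

b = r · sᵧ/sₓ = 0.912 · 13.47/13.078 = 0.939336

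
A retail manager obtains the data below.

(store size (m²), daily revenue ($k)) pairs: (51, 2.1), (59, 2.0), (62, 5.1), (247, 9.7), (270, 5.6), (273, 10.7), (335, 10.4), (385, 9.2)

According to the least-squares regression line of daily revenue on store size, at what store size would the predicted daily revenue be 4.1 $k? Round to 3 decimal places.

n = 8, Σx = 1682, Σy = 54.8, Σxy = 14396.3, Σx² = 478814
Sxx = Σx² − (Σx)²/n = 478814 − 353640.5 = 125173.5
Sxy = Σxy − (Σx)(Σy)/n = 14396.3 − 11521.7 = 2874.6
b = Sxy/Sxx = 2874.6/125173.5 = 0.022965
a = ȳ − b·x̄ = 6.85 − 0.022965·210.25 = 2.021625
Set a + b·x = 4.1: x = (4.1 − 2.021625) / 0.022965 = 90.502166

90.502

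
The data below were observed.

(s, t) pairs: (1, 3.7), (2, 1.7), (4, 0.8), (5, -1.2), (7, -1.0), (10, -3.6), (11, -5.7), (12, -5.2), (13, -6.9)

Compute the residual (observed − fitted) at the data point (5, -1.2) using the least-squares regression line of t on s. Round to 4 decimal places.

-1.0471

n = 9, Σx = 65, Σy = -17.4, Σxy = -253.5, Σx² = 629
Sxx = Σx² − (Σx)²/n = 629 − 469.444444 = 159.555556
Sxy = Σxy − (Σx)(Σy)/n = -253.5 − (-125.666667) = -127.833333
b = Sxy/Sxx = -127.833333/159.555556 = -0.801184
a = ȳ − b·x̄ = -1.933333 − (-0.801184)·7.222222 = 3.852994
ŷ(5) = 3.852994 + (-0.801184)·5 = -0.152925
residual = y − ŷ = -1.2 − (-0.152925) = -1.047075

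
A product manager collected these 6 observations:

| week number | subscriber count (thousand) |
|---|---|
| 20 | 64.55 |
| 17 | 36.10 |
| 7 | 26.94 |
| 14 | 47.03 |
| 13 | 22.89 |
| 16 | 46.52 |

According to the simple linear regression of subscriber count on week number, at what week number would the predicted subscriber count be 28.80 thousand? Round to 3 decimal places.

n = 6, Σx = 87, Σy = 244.03, Σxy = 3793.59, Σx² = 1359
Sxx = Σx² − (Σx)²/n = 1359 − 1261.5 = 97.5
Sxy = Σxy − (Σx)(Σy)/n = 3793.59 − 3538.435 = 255.155
b = Sxy/Sxx = 255.155/97.5 = 2.616974
a = ȳ − b·x̄ = 40.671667 − 2.616974·14.5 = 2.725538
Set a + b·x = 28.80: x = (28.80 − 2.725538) / 2.616974 = 9.963591

9.964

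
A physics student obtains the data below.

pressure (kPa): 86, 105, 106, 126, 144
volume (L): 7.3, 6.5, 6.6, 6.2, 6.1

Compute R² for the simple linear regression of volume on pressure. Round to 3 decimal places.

0.851

n = 5, Σx = 567, Σy = 32.7, Σxy = 3669.5, Σx² = 66269, Σy² = 214.75
Sxx = Σx² − (Σx)²/n = 66269 − 64297.8 = 1971.2
Sxy = Σxy − (Σx)(Σy)/n = 3669.5 − 3708.18 = -38.68
Syy = Σy² − (Σy)²/n = 214.75 − 213.858 = 0.892
R² = Sxy²/(Sxx·Syy) = (-38.68)²/(1971.2·0.892) = 0.850898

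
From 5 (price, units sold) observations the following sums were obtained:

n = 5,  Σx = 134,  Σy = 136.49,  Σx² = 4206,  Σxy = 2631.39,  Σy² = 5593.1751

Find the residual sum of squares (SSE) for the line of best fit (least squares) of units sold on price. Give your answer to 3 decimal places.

Sxx = Σx² − (Σx)²/n = 4206 − 3591.2 = 614.8
Sxy = Σxy − (Σx)(Σy)/n = 2631.39 − 3657.932 = -1026.542
Syy = Σy² − (Σy)²/n = 5593.1751 − 3725.90402 = 1867.27108
b = Sxy/Sxx = -1026.542/614.8 = -1.669717
SSE = Syy − b·Sxy = 1867.27108 − (-1.669717)·(-1026.542) = 153.236471

153.236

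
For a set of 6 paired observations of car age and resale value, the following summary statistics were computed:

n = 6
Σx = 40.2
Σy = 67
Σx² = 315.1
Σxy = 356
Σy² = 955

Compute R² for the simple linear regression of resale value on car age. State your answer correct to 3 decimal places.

0.912

Sxx = Σx² − (Σx)²/n = 315.1 − 269.34 = 45.76
Sxy = Σxy − (Σx)(Σy)/n = 356 − 448.9 = -92.9
Syy = Σy² − (Σy)²/n = 955 − 748.166667 = 206.833333
R² = Sxy²/(Sxx·Syy) = (-92.9)²/(45.76·206.833333) = 0.911853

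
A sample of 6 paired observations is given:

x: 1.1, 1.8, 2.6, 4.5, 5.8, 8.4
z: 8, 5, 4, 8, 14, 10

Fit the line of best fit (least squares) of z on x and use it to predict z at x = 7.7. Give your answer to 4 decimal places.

11.2276

n = 6, Σx = 24.2, Σy = 49, Σxy = 229.4, Σx² = 135.66
Sxx = Σx² − (Σx)²/n = 135.66 − 97.606667 = 38.053333
Sxy = Σxy − (Σx)(Σy)/n = 229.4 − 197.633333 = 31.766667
b = Sxy/Sxx = 31.766667/38.053333 = 0.834793
a = ȳ − b·x̄ = 8.166667 − 0.834793·4.033333 = 4.799667
ŷ(7.7) = a + b·7.7 = 4.799667 + 0.834793·7.7 = 11.227575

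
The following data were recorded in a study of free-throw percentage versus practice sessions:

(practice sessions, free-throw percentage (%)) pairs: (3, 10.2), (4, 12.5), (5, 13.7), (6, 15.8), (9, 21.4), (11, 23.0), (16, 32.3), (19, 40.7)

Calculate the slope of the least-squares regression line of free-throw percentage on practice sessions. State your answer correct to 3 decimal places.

1.808

n = 8, Σx = 73, Σy = 169.6, Σxy = 1979.6, Σx² = 905
Sxx = Σx² − (Σx)²/n = 905 − 666.125 = 238.875
Sxy = Σxy − (Σx)(Σy)/n = 1979.6 − 1547.6 = 432
b = Sxy/Sxx = 432/238.875 = 1.808477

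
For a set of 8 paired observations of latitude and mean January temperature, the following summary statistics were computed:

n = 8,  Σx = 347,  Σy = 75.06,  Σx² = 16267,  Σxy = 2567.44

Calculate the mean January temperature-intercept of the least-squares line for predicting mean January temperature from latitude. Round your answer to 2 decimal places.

33.94

Sxx = Σx² − (Σx)²/n = 16267 − 15051.125 = 1215.875
Sxy = Σxy − (Σx)(Σy)/n = 2567.44 − 3255.7275 = -688.2875
b = Sxy/Sxx = -688.2875/1215.875 = -0.566084
a = ȳ − b·x̄ = 9.3825 − (-0.566084)·43.375 = 33.936398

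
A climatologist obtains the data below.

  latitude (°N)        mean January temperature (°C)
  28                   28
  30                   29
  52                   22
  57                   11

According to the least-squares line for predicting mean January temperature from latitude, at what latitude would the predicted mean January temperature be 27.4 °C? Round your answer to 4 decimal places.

31.9537

n = 4, Σx = 167, Σy = 90, Σxy = 3425, Σx² = 7637
Sxx = Σx² − (Σx)²/n = 7637 − 6972.25 = 664.75
Sxy = Σxy − (Σx)(Σy)/n = 3425 − 3757.5 = -332.5
b = Sxy/Sxx = -332.5/664.75 = -0.500188
a = ȳ − b·x̄ = 22.5 − (-0.500188)·41.75 = 43.382851
Set a + b·x = 27.4: x = (27.4 − 43.382851) / (-0.500188) = 31.953684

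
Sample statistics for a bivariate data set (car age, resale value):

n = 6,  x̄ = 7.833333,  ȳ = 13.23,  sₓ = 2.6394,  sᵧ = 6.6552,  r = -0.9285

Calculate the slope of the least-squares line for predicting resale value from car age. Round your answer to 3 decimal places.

b = r · sᵧ/sₓ = -0.9285 · 6.6552/2.6394 = -2.341196

-2.341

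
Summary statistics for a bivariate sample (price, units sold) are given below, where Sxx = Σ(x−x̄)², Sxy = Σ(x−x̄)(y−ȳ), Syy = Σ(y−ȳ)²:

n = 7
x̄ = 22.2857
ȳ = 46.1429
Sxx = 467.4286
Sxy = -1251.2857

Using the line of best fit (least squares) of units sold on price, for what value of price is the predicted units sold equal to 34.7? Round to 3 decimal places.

b = Sxy/Sxx = -1251.2857/467.4286 = -2.676956
a = ȳ − b·x̄ = 46.1429 − (-2.676956)·22.2857 = 105.800734
Set a + b·x = 34.7: x = (34.7 − 105.800734) / (-2.676956) = 26.560294

26.560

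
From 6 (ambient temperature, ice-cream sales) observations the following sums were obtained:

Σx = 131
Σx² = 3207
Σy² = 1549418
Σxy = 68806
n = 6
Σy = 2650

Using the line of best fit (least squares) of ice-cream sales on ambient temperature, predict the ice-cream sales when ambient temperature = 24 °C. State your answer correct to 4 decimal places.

510.0567

Sxx = Σx² − (Σx)²/n = 3207 − 2860.166667 = 346.833333
Sxy = Σxy − (Σx)(Σy)/n = 68806 − 57858.333333 = 10947.666667
b = Sxy/Sxx = 10947.666667/346.833333 = 31.564632
a = ȳ − b·x̄ = 441.666667 − 31.564632·21.833333 = -247.494474
ŷ(24) = a + b·24 = -247.494474 + 31.564632·24 = 510.056704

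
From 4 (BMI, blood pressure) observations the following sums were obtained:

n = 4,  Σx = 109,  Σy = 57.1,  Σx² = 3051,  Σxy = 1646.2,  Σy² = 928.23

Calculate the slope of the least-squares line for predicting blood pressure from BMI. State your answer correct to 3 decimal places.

Sxx = Σx² − (Σx)²/n = 3051 − 2970.25 = 80.75
Sxy = Σxy − (Σx)(Σy)/n = 1646.2 − 1555.975 = 90.225
b = Sxy/Sxx = 90.225/80.75 = 1.117337

1.117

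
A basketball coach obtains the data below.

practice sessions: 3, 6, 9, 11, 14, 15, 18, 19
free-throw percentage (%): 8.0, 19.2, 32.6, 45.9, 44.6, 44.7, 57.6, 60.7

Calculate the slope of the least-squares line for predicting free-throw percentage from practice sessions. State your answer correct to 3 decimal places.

3.122

n = 8, Σx = 95, Σy = 313.3, Σxy = 4422.5, Σx² = 1353
Sxx = Σx² − (Σx)²/n = 1353 − 1128.125 = 224.875
Sxy = Σxy − (Σx)(Σy)/n = 4422.5 − 3720.4375 = 702.0625
b = Sxy/Sxx = 702.0625/224.875 = 3.122012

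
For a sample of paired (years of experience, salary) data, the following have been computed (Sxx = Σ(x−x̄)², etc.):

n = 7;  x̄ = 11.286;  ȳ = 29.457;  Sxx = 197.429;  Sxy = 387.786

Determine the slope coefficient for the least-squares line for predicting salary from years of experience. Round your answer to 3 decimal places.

1.964

b = Sxy/Sxx = 387.786/197.429 = 1.964180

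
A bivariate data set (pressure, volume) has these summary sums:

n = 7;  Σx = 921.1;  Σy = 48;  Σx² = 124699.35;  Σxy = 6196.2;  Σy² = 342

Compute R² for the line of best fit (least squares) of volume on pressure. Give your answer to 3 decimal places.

0.320

Sxx = Σx² − (Σx)²/n = 124699.35 − 121203.601429 = 3495.748571
Sxy = Σxy − (Σx)(Σy)/n = 6196.2 − 6316.114286 = -119.914286
Syy = Σy² − (Σy)²/n = 342 − 329.142857 = 12.857143
R² = Sxy²/(Sxx·Syy) = (-119.914286)²/(3495.748571·12.857143) = 0.319932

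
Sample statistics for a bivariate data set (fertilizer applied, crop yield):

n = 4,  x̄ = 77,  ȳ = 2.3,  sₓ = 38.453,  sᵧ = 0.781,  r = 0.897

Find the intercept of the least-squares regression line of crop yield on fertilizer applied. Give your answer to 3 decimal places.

b = r · sᵧ/sₓ = 0.897 · 0.781/38.453 = 0.018219
a = ȳ − b·x̄ = 2.3 − 0.018219·77 = 0.897173

0.897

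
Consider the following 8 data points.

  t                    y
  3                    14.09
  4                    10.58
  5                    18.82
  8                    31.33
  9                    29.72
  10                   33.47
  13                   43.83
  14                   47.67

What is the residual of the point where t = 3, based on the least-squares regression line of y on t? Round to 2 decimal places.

n = 8, Σx = 66, Σy = 229.51, Σxy = 2268.68, Σx² = 660
Sxx = Σx² − (Σx)²/n = 660 − 544.5 = 115.5
Sxy = Σxy − (Σx)(Σy)/n = 2268.68 − 1893.4575 = 375.2225
b = Sxy/Sxx = 375.2225/115.5 = 3.248680
a = ȳ − b·x̄ = 28.68875 − 3.248680·8.25 = 1.887143
ŷ(3) = 1.887143 + 3.248680·3 = 11.633182
residual = y − ŷ = 14.09 − 11.633182 = 2.456818

2.46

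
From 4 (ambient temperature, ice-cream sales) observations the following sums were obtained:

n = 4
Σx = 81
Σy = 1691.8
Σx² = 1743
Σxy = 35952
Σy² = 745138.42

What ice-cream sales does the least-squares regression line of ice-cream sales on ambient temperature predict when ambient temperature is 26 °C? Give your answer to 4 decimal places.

517.6949

Sxx = Σx² − (Σx)²/n = 1743 − 1640.25 = 102.75
Sxy = Σxy − (Σx)(Σy)/n = 35952 − 34258.95 = 1693.05
b = Sxy/Sxx = 1693.05/102.75 = 16.477372
a = ȳ − b·x̄ = 422.95 − 16.477372·20.25 = 89.283212
ŷ(26) = a + b·26 = 89.283212 + 16.477372·26 = 517.694891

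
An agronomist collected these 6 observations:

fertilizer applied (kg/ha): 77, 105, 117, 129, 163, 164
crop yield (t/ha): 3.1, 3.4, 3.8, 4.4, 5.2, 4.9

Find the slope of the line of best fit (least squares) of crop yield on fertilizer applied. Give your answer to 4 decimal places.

0.0241

n = 6, Σx = 755, Σy = 24.8, Σxy = 3259.1, Σx² = 100749
Sxx = Σx² − (Σx)²/n = 100749 − 95004.166667 = 5744.833333
Sxy = Σxy − (Σx)(Σy)/n = 3259.1 − 3120.666667 = 138.433333
b = Sxy/Sxx = 138.433333/5744.833333 = 0.024097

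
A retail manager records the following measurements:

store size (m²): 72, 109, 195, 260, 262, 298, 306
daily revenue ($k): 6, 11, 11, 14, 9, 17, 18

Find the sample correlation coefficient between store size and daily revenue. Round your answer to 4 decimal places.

0.7911

n = 7, Σx = 1502, Σy = 86, Σxy = 20348, Σx² = 373774, Σy² = 1168
Sxx = Σx² − (Σx)²/n = 373774 − 322286.285714 = 51487.714286
Sxy = Σxy − (Σx)(Σy)/n = 20348 − 18453.142857 = 1894.857143
Syy = Σy² − (Σy)²/n = 1168 − 1056.571429 = 111.428571
r = Sxy/√(Sxx·Syy) = 1894.857143/√(5737202.448980) = 1894.857143/2395.245801 = 0.791091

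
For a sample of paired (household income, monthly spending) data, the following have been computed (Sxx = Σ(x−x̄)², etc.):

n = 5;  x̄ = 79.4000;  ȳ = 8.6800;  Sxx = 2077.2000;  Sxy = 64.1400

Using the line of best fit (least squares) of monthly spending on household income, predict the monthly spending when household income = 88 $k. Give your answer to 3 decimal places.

b = Sxy/Sxx = 64.14/2077.2 = 0.030878
a = ȳ − b·x̄ = 8.68 − 0.030878·79.4 = 6.228278
ŷ(88) = a + b·88 = 6.228278 + 0.030878·88 = 8.945552

8.946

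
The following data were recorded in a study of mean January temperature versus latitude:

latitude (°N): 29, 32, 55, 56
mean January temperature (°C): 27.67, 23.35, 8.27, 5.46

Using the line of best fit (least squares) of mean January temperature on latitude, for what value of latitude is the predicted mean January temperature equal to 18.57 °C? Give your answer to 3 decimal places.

39.833

n = 4, Σx = 172, Σy = 64.75, Σxy = 2310.24, Σx² = 8026
Sxx = Σx² − (Σx)²/n = 8026 − 7396 = 630
Sxy = Σxy − (Σx)(Σy)/n = 2310.24 − 2784.25 = -474.01
b = Sxy/Sxx = -474.01/630 = -0.752397
a = ȳ − b·x̄ = 16.1875 − (-0.752397)·43 = 48.540563
Set a + b·x = 18.57: x = (18.57 − 48.540563) / (-0.752397) = 39.833453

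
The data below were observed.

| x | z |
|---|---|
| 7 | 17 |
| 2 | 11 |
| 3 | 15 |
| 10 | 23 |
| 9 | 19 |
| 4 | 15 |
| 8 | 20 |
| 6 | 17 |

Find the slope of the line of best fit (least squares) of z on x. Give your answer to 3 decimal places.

n = 8, Σx = 49, Σy = 137, Σxy = 909, Σx² = 359
Sxx = Σx² − (Σx)²/n = 359 − 300.125 = 58.875
Sxy = Σxy − (Σx)(Σy)/n = 909 − 839.125 = 69.875
b = Sxy/Sxx = 69.875/58.875 = 1.186837

1.187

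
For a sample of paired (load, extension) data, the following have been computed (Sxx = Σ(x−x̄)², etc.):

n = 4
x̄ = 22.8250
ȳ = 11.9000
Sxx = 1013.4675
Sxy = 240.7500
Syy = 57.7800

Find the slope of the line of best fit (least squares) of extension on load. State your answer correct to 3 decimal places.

b = Sxy/Sxx = 240.75/1013.4675 = 0.237551

0.238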